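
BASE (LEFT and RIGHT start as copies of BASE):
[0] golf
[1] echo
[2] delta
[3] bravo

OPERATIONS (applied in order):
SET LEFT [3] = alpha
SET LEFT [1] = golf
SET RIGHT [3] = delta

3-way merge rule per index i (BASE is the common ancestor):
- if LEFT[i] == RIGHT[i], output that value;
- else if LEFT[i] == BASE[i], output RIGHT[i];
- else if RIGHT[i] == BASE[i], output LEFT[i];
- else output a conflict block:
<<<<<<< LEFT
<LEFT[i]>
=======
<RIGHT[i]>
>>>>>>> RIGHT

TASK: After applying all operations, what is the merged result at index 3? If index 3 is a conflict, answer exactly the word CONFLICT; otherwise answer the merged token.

Answer: CONFLICT

Derivation:
Final LEFT:  [golf, golf, delta, alpha]
Final RIGHT: [golf, echo, delta, delta]
i=0: L=golf R=golf -> agree -> golf
i=1: L=golf, R=echo=BASE -> take LEFT -> golf
i=2: L=delta R=delta -> agree -> delta
i=3: BASE=bravo L=alpha R=delta all differ -> CONFLICT
Index 3 -> CONFLICT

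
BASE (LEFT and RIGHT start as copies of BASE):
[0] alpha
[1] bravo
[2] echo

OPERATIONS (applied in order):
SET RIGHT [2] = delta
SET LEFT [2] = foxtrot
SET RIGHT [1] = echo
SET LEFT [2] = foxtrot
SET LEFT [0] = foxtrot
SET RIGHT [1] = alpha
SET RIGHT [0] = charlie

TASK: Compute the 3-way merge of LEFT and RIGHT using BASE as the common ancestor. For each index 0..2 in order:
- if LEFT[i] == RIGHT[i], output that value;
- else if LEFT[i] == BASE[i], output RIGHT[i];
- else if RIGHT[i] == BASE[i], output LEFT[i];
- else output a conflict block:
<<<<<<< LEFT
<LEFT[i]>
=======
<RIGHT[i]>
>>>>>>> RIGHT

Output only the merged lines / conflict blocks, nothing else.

Answer: <<<<<<< LEFT
foxtrot
=======
charlie
>>>>>>> RIGHT
alpha
<<<<<<< LEFT
foxtrot
=======
delta
>>>>>>> RIGHT

Derivation:
Final LEFT:  [foxtrot, bravo, foxtrot]
Final RIGHT: [charlie, alpha, delta]
i=0: BASE=alpha L=foxtrot R=charlie all differ -> CONFLICT
i=1: L=bravo=BASE, R=alpha -> take RIGHT -> alpha
i=2: BASE=echo L=foxtrot R=delta all differ -> CONFLICT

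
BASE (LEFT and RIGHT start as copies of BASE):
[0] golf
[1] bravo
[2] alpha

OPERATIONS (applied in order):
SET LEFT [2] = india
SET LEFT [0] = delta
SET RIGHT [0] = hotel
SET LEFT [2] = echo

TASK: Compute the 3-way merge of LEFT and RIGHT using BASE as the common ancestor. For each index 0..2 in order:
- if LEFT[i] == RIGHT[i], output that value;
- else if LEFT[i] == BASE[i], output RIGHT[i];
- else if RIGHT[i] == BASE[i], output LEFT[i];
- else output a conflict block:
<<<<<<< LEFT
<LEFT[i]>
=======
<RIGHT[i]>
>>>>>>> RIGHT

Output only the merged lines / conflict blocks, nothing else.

Final LEFT:  [delta, bravo, echo]
Final RIGHT: [hotel, bravo, alpha]
i=0: BASE=golf L=delta R=hotel all differ -> CONFLICT
i=1: L=bravo R=bravo -> agree -> bravo
i=2: L=echo, R=alpha=BASE -> take LEFT -> echo

Answer: <<<<<<< LEFT
delta
=======
hotel
>>>>>>> RIGHT
bravo
echo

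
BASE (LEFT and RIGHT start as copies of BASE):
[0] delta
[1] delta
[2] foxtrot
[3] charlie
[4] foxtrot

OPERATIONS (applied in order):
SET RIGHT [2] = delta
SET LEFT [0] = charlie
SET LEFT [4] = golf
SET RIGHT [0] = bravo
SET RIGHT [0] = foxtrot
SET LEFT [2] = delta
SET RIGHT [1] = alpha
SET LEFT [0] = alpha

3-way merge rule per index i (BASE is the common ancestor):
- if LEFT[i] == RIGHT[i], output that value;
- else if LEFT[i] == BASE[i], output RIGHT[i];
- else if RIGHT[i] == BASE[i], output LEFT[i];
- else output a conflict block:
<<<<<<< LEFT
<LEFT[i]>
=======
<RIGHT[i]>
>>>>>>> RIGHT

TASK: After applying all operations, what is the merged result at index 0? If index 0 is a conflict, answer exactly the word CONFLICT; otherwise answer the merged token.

Answer: CONFLICT

Derivation:
Final LEFT:  [alpha, delta, delta, charlie, golf]
Final RIGHT: [foxtrot, alpha, delta, charlie, foxtrot]
i=0: BASE=delta L=alpha R=foxtrot all differ -> CONFLICT
i=1: L=delta=BASE, R=alpha -> take RIGHT -> alpha
i=2: L=delta R=delta -> agree -> delta
i=3: L=charlie R=charlie -> agree -> charlie
i=4: L=golf, R=foxtrot=BASE -> take LEFT -> golf
Index 0 -> CONFLICT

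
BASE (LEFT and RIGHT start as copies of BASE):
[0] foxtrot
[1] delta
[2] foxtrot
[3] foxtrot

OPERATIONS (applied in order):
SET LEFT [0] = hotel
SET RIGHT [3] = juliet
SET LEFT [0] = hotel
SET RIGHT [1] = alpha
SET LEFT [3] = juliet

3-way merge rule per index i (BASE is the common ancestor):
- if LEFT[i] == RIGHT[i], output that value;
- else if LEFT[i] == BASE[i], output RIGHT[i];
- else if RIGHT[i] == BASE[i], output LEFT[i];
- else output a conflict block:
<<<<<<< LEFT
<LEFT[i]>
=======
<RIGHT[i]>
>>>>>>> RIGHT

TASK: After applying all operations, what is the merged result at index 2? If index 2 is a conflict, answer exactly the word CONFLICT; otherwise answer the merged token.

Final LEFT:  [hotel, delta, foxtrot, juliet]
Final RIGHT: [foxtrot, alpha, foxtrot, juliet]
i=0: L=hotel, R=foxtrot=BASE -> take LEFT -> hotel
i=1: L=delta=BASE, R=alpha -> take RIGHT -> alpha
i=2: L=foxtrot R=foxtrot -> agree -> foxtrot
i=3: L=juliet R=juliet -> agree -> juliet
Index 2 -> foxtrot

Answer: foxtrot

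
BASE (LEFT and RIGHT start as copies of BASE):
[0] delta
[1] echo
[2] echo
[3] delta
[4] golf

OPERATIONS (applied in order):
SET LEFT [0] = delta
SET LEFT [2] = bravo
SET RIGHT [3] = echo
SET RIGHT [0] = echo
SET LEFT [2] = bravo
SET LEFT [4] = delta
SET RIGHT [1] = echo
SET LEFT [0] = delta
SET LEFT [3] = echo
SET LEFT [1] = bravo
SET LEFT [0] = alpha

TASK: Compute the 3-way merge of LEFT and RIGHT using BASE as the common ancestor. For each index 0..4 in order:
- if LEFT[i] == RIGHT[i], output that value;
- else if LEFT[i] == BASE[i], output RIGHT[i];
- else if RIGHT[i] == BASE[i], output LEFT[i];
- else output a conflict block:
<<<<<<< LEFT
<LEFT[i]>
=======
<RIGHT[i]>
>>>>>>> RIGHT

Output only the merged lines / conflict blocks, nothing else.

Final LEFT:  [alpha, bravo, bravo, echo, delta]
Final RIGHT: [echo, echo, echo, echo, golf]
i=0: BASE=delta L=alpha R=echo all differ -> CONFLICT
i=1: L=bravo, R=echo=BASE -> take LEFT -> bravo
i=2: L=bravo, R=echo=BASE -> take LEFT -> bravo
i=3: L=echo R=echo -> agree -> echo
i=4: L=delta, R=golf=BASE -> take LEFT -> delta

Answer: <<<<<<< LEFT
alpha
=======
echo
>>>>>>> RIGHT
bravo
bravo
echo
delta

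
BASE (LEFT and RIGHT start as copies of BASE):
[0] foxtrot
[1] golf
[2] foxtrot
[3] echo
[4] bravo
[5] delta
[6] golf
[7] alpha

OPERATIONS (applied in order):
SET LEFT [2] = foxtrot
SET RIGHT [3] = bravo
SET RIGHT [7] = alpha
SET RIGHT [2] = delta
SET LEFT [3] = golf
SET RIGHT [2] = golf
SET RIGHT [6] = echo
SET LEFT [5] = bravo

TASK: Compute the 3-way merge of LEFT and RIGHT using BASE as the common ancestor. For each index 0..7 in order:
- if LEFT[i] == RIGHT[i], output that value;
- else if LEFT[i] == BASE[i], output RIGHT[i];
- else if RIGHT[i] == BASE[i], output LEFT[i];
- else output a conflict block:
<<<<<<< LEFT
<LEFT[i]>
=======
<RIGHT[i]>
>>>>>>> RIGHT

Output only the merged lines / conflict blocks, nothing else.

Answer: foxtrot
golf
golf
<<<<<<< LEFT
golf
=======
bravo
>>>>>>> RIGHT
bravo
bravo
echo
alpha

Derivation:
Final LEFT:  [foxtrot, golf, foxtrot, golf, bravo, bravo, golf, alpha]
Final RIGHT: [foxtrot, golf, golf, bravo, bravo, delta, echo, alpha]
i=0: L=foxtrot R=foxtrot -> agree -> foxtrot
i=1: L=golf R=golf -> agree -> golf
i=2: L=foxtrot=BASE, R=golf -> take RIGHT -> golf
i=3: BASE=echo L=golf R=bravo all differ -> CONFLICT
i=4: L=bravo R=bravo -> agree -> bravo
i=5: L=bravo, R=delta=BASE -> take LEFT -> bravo
i=6: L=golf=BASE, R=echo -> take RIGHT -> echo
i=7: L=alpha R=alpha -> agree -> alpha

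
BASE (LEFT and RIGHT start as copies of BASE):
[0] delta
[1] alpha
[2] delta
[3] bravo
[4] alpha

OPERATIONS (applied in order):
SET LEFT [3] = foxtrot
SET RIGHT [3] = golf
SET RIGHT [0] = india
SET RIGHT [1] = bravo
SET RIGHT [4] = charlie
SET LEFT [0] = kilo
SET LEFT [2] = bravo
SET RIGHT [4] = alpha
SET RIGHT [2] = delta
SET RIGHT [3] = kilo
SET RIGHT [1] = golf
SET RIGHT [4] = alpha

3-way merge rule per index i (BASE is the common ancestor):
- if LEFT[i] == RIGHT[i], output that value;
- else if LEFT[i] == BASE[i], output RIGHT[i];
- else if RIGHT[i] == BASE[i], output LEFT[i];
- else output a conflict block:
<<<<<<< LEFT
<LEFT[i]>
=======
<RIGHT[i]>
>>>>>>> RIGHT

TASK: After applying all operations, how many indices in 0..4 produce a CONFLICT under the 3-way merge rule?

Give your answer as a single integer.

Final LEFT:  [kilo, alpha, bravo, foxtrot, alpha]
Final RIGHT: [india, golf, delta, kilo, alpha]
i=0: BASE=delta L=kilo R=india all differ -> CONFLICT
i=1: L=alpha=BASE, R=golf -> take RIGHT -> golf
i=2: L=bravo, R=delta=BASE -> take LEFT -> bravo
i=3: BASE=bravo L=foxtrot R=kilo all differ -> CONFLICT
i=4: L=alpha R=alpha -> agree -> alpha
Conflict count: 2

Answer: 2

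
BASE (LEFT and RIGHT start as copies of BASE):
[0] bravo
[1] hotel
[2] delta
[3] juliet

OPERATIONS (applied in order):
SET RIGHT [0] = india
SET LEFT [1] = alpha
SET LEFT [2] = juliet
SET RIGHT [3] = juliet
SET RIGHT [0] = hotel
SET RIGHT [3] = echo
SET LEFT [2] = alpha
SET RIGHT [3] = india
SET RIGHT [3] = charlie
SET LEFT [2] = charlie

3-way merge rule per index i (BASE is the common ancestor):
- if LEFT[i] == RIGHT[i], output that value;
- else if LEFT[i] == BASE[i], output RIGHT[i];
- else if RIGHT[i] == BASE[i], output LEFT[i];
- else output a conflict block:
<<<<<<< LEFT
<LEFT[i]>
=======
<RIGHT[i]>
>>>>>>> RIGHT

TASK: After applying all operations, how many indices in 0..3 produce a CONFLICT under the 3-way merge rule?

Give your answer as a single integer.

Answer: 0

Derivation:
Final LEFT:  [bravo, alpha, charlie, juliet]
Final RIGHT: [hotel, hotel, delta, charlie]
i=0: L=bravo=BASE, R=hotel -> take RIGHT -> hotel
i=1: L=alpha, R=hotel=BASE -> take LEFT -> alpha
i=2: L=charlie, R=delta=BASE -> take LEFT -> charlie
i=3: L=juliet=BASE, R=charlie -> take RIGHT -> charlie
Conflict count: 0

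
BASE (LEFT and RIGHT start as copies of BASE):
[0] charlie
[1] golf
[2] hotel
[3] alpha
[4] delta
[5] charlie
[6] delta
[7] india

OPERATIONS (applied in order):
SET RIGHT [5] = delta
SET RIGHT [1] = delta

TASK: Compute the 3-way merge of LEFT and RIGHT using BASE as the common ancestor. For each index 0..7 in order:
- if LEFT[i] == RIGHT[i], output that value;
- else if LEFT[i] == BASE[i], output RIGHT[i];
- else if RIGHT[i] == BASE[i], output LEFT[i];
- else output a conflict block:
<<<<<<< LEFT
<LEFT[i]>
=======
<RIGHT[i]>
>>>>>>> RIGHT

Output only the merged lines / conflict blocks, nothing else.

Final LEFT:  [charlie, golf, hotel, alpha, delta, charlie, delta, india]
Final RIGHT: [charlie, delta, hotel, alpha, delta, delta, delta, india]
i=0: L=charlie R=charlie -> agree -> charlie
i=1: L=golf=BASE, R=delta -> take RIGHT -> delta
i=2: L=hotel R=hotel -> agree -> hotel
i=3: L=alpha R=alpha -> agree -> alpha
i=4: L=delta R=delta -> agree -> delta
i=5: L=charlie=BASE, R=delta -> take RIGHT -> delta
i=6: L=delta R=delta -> agree -> delta
i=7: L=india R=india -> agree -> india

Answer: charlie
delta
hotel
alpha
delta
delta
delta
india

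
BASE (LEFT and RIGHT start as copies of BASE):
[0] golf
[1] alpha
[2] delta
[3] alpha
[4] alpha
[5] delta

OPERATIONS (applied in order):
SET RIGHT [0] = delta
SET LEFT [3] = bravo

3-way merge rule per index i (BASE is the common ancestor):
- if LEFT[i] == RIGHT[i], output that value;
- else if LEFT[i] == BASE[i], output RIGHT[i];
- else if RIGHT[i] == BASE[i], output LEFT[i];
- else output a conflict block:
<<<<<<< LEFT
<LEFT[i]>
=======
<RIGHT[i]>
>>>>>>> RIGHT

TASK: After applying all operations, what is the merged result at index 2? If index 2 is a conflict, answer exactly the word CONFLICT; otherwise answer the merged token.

Final LEFT:  [golf, alpha, delta, bravo, alpha, delta]
Final RIGHT: [delta, alpha, delta, alpha, alpha, delta]
i=0: L=golf=BASE, R=delta -> take RIGHT -> delta
i=1: L=alpha R=alpha -> agree -> alpha
i=2: L=delta R=delta -> agree -> delta
i=3: L=bravo, R=alpha=BASE -> take LEFT -> bravo
i=4: L=alpha R=alpha -> agree -> alpha
i=5: L=delta R=delta -> agree -> delta
Index 2 -> delta

Answer: delta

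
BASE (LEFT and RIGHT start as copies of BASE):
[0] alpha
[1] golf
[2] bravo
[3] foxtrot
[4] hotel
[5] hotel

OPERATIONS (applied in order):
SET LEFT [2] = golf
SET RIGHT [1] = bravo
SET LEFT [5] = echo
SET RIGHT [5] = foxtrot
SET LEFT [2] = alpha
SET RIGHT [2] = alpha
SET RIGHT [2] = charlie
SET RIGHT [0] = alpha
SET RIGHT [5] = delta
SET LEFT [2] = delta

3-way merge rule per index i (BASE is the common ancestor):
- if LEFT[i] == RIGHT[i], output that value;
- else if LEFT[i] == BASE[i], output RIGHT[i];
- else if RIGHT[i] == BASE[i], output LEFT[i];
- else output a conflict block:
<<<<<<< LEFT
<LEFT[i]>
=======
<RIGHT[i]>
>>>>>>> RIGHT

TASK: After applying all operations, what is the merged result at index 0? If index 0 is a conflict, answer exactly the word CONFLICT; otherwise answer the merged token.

Answer: alpha

Derivation:
Final LEFT:  [alpha, golf, delta, foxtrot, hotel, echo]
Final RIGHT: [alpha, bravo, charlie, foxtrot, hotel, delta]
i=0: L=alpha R=alpha -> agree -> alpha
i=1: L=golf=BASE, R=bravo -> take RIGHT -> bravo
i=2: BASE=bravo L=delta R=charlie all differ -> CONFLICT
i=3: L=foxtrot R=foxtrot -> agree -> foxtrot
i=4: L=hotel R=hotel -> agree -> hotel
i=5: BASE=hotel L=echo R=delta all differ -> CONFLICT
Index 0 -> alpha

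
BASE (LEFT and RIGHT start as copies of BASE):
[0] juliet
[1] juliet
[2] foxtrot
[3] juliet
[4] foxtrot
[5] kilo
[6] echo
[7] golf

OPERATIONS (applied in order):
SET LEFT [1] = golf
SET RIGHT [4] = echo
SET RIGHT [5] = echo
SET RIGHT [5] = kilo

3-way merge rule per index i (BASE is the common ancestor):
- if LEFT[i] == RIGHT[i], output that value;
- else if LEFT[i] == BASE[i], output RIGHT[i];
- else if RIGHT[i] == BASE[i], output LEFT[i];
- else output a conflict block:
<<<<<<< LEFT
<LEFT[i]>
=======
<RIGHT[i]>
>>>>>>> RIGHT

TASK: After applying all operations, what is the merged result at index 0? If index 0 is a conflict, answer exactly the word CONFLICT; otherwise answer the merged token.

Final LEFT:  [juliet, golf, foxtrot, juliet, foxtrot, kilo, echo, golf]
Final RIGHT: [juliet, juliet, foxtrot, juliet, echo, kilo, echo, golf]
i=0: L=juliet R=juliet -> agree -> juliet
i=1: L=golf, R=juliet=BASE -> take LEFT -> golf
i=2: L=foxtrot R=foxtrot -> agree -> foxtrot
i=3: L=juliet R=juliet -> agree -> juliet
i=4: L=foxtrot=BASE, R=echo -> take RIGHT -> echo
i=5: L=kilo R=kilo -> agree -> kilo
i=6: L=echo R=echo -> agree -> echo
i=7: L=golf R=golf -> agree -> golf
Index 0 -> juliet

Answer: juliet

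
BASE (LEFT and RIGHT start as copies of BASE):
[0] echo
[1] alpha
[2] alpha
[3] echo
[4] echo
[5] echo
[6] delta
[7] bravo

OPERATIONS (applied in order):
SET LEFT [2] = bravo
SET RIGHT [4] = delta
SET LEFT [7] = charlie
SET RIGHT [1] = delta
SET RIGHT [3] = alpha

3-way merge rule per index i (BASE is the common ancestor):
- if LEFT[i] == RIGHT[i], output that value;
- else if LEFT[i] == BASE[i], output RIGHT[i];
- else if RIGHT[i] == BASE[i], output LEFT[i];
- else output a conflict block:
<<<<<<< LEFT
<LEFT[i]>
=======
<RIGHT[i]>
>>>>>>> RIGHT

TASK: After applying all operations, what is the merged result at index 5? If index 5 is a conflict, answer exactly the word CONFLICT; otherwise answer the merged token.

Answer: echo

Derivation:
Final LEFT:  [echo, alpha, bravo, echo, echo, echo, delta, charlie]
Final RIGHT: [echo, delta, alpha, alpha, delta, echo, delta, bravo]
i=0: L=echo R=echo -> agree -> echo
i=1: L=alpha=BASE, R=delta -> take RIGHT -> delta
i=2: L=bravo, R=alpha=BASE -> take LEFT -> bravo
i=3: L=echo=BASE, R=alpha -> take RIGHT -> alpha
i=4: L=echo=BASE, R=delta -> take RIGHT -> delta
i=5: L=echo R=echo -> agree -> echo
i=6: L=delta R=delta -> agree -> delta
i=7: L=charlie, R=bravo=BASE -> take LEFT -> charlie
Index 5 -> echo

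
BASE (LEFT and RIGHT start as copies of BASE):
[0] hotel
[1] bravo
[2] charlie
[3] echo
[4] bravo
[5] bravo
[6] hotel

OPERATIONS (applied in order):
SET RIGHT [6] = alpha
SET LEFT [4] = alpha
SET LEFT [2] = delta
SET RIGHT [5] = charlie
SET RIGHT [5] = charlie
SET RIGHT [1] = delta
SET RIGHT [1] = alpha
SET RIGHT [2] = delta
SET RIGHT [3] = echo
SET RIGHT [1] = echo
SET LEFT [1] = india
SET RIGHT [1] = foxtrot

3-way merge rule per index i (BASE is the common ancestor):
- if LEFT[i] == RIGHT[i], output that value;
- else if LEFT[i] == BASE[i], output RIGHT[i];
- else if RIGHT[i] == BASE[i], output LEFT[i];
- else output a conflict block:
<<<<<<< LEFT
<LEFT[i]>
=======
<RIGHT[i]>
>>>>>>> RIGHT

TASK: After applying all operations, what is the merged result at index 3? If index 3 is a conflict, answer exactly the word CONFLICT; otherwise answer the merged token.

Answer: echo

Derivation:
Final LEFT:  [hotel, india, delta, echo, alpha, bravo, hotel]
Final RIGHT: [hotel, foxtrot, delta, echo, bravo, charlie, alpha]
i=0: L=hotel R=hotel -> agree -> hotel
i=1: BASE=bravo L=india R=foxtrot all differ -> CONFLICT
i=2: L=delta R=delta -> agree -> delta
i=3: L=echo R=echo -> agree -> echo
i=4: L=alpha, R=bravo=BASE -> take LEFT -> alpha
i=5: L=bravo=BASE, R=charlie -> take RIGHT -> charlie
i=6: L=hotel=BASE, R=alpha -> take RIGHT -> alpha
Index 3 -> echo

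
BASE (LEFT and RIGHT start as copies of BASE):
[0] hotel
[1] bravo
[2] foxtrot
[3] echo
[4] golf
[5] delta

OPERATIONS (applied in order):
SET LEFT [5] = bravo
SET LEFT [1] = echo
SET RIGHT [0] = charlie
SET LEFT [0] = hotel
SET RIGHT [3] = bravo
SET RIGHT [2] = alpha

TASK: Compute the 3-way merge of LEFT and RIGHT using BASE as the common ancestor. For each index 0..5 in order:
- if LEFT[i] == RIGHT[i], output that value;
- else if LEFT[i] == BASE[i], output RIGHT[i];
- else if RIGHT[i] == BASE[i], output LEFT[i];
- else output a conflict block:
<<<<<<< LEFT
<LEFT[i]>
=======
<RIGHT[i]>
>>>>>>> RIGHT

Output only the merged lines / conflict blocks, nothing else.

Final LEFT:  [hotel, echo, foxtrot, echo, golf, bravo]
Final RIGHT: [charlie, bravo, alpha, bravo, golf, delta]
i=0: L=hotel=BASE, R=charlie -> take RIGHT -> charlie
i=1: L=echo, R=bravo=BASE -> take LEFT -> echo
i=2: L=foxtrot=BASE, R=alpha -> take RIGHT -> alpha
i=3: L=echo=BASE, R=bravo -> take RIGHT -> bravo
i=4: L=golf R=golf -> agree -> golf
i=5: L=bravo, R=delta=BASE -> take LEFT -> bravo

Answer: charlie
echo
alpha
bravo
golf
bravo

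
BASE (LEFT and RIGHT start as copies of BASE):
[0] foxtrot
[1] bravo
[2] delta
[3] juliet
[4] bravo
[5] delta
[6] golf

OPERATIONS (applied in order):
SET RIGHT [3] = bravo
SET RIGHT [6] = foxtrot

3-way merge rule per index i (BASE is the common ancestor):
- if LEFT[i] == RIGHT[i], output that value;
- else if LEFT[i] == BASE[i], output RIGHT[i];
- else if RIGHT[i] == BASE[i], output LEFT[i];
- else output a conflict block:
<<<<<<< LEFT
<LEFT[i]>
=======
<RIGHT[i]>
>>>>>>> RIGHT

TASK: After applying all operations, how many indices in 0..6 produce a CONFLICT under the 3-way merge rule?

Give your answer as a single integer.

Final LEFT:  [foxtrot, bravo, delta, juliet, bravo, delta, golf]
Final RIGHT: [foxtrot, bravo, delta, bravo, bravo, delta, foxtrot]
i=0: L=foxtrot R=foxtrot -> agree -> foxtrot
i=1: L=bravo R=bravo -> agree -> bravo
i=2: L=delta R=delta -> agree -> delta
i=3: L=juliet=BASE, R=bravo -> take RIGHT -> bravo
i=4: L=bravo R=bravo -> agree -> bravo
i=5: L=delta R=delta -> agree -> delta
i=6: L=golf=BASE, R=foxtrot -> take RIGHT -> foxtrot
Conflict count: 0

Answer: 0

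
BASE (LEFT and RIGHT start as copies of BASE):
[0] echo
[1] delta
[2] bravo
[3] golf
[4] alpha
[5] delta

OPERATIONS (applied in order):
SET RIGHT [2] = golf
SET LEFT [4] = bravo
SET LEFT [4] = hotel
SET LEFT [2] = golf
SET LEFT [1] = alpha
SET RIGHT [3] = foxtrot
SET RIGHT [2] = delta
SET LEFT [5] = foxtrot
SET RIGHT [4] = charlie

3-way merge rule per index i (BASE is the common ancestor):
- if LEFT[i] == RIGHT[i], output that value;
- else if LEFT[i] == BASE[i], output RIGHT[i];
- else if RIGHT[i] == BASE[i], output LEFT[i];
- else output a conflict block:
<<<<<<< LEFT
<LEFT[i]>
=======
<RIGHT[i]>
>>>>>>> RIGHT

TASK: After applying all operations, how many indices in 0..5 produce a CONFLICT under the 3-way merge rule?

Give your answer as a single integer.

Answer: 2

Derivation:
Final LEFT:  [echo, alpha, golf, golf, hotel, foxtrot]
Final RIGHT: [echo, delta, delta, foxtrot, charlie, delta]
i=0: L=echo R=echo -> agree -> echo
i=1: L=alpha, R=delta=BASE -> take LEFT -> alpha
i=2: BASE=bravo L=golf R=delta all differ -> CONFLICT
i=3: L=golf=BASE, R=foxtrot -> take RIGHT -> foxtrot
i=4: BASE=alpha L=hotel R=charlie all differ -> CONFLICT
i=5: L=foxtrot, R=delta=BASE -> take LEFT -> foxtrot
Conflict count: 2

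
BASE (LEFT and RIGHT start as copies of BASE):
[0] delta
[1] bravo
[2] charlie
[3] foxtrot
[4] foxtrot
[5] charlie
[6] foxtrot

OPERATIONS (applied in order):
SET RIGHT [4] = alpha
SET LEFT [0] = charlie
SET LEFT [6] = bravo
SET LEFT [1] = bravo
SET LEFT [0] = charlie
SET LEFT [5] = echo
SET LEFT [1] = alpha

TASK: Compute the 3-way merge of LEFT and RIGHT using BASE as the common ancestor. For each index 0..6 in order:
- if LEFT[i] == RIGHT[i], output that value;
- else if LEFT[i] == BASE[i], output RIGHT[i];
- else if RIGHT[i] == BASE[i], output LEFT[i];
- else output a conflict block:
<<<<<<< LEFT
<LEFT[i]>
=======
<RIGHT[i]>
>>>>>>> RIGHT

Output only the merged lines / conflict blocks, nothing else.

Final LEFT:  [charlie, alpha, charlie, foxtrot, foxtrot, echo, bravo]
Final RIGHT: [delta, bravo, charlie, foxtrot, alpha, charlie, foxtrot]
i=0: L=charlie, R=delta=BASE -> take LEFT -> charlie
i=1: L=alpha, R=bravo=BASE -> take LEFT -> alpha
i=2: L=charlie R=charlie -> agree -> charlie
i=3: L=foxtrot R=foxtrot -> agree -> foxtrot
i=4: L=foxtrot=BASE, R=alpha -> take RIGHT -> alpha
i=5: L=echo, R=charlie=BASE -> take LEFT -> echo
i=6: L=bravo, R=foxtrot=BASE -> take LEFT -> bravo

Answer: charlie
alpha
charlie
foxtrot
alpha
echo
bravo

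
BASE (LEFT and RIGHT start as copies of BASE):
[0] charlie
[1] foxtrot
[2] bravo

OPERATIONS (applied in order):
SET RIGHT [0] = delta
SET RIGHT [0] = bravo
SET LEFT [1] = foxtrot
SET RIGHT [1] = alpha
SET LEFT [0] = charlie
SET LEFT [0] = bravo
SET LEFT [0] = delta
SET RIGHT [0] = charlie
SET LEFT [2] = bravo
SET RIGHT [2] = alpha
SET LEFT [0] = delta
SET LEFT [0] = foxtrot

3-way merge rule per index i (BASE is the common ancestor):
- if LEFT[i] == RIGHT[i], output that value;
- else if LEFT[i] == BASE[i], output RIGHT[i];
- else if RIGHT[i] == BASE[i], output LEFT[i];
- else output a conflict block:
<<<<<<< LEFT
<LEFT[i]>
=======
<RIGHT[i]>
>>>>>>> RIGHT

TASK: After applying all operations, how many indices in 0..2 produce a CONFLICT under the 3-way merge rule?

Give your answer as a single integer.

Final LEFT:  [foxtrot, foxtrot, bravo]
Final RIGHT: [charlie, alpha, alpha]
i=0: L=foxtrot, R=charlie=BASE -> take LEFT -> foxtrot
i=1: L=foxtrot=BASE, R=alpha -> take RIGHT -> alpha
i=2: L=bravo=BASE, R=alpha -> take RIGHT -> alpha
Conflict count: 0

Answer: 0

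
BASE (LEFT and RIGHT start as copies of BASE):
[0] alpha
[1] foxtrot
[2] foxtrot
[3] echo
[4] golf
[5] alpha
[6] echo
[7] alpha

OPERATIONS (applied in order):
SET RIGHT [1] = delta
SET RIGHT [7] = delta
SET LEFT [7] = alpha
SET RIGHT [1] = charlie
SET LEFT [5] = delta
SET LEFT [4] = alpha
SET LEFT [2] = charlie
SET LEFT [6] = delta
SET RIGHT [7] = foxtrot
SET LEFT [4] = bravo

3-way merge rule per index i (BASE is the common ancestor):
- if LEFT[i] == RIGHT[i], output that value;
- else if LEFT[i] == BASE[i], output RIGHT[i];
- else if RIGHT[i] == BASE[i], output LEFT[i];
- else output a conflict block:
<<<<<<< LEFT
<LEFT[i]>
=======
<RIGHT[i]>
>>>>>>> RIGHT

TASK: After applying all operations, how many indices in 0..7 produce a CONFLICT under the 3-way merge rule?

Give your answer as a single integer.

Final LEFT:  [alpha, foxtrot, charlie, echo, bravo, delta, delta, alpha]
Final RIGHT: [alpha, charlie, foxtrot, echo, golf, alpha, echo, foxtrot]
i=0: L=alpha R=alpha -> agree -> alpha
i=1: L=foxtrot=BASE, R=charlie -> take RIGHT -> charlie
i=2: L=charlie, R=foxtrot=BASE -> take LEFT -> charlie
i=3: L=echo R=echo -> agree -> echo
i=4: L=bravo, R=golf=BASE -> take LEFT -> bravo
i=5: L=delta, R=alpha=BASE -> take LEFT -> delta
i=6: L=delta, R=echo=BASE -> take LEFT -> delta
i=7: L=alpha=BASE, R=foxtrot -> take RIGHT -> foxtrot
Conflict count: 0

Answer: 0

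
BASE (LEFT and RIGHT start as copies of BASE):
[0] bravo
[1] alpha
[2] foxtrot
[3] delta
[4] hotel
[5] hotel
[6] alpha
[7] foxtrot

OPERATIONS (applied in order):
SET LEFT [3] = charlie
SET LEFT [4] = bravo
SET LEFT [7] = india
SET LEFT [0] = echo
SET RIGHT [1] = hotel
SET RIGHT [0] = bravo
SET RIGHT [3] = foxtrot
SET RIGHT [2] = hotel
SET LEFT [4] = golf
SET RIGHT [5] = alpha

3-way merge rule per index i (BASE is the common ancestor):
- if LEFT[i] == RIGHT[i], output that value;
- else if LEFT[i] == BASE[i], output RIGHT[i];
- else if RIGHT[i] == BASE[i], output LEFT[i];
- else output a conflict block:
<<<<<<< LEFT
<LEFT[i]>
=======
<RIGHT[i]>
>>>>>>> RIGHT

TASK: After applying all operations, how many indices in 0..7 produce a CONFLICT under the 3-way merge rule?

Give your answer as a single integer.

Final LEFT:  [echo, alpha, foxtrot, charlie, golf, hotel, alpha, india]
Final RIGHT: [bravo, hotel, hotel, foxtrot, hotel, alpha, alpha, foxtrot]
i=0: L=echo, R=bravo=BASE -> take LEFT -> echo
i=1: L=alpha=BASE, R=hotel -> take RIGHT -> hotel
i=2: L=foxtrot=BASE, R=hotel -> take RIGHT -> hotel
i=3: BASE=delta L=charlie R=foxtrot all differ -> CONFLICT
i=4: L=golf, R=hotel=BASE -> take LEFT -> golf
i=5: L=hotel=BASE, R=alpha -> take RIGHT -> alpha
i=6: L=alpha R=alpha -> agree -> alpha
i=7: L=india, R=foxtrot=BASE -> take LEFT -> india
Conflict count: 1

Answer: 1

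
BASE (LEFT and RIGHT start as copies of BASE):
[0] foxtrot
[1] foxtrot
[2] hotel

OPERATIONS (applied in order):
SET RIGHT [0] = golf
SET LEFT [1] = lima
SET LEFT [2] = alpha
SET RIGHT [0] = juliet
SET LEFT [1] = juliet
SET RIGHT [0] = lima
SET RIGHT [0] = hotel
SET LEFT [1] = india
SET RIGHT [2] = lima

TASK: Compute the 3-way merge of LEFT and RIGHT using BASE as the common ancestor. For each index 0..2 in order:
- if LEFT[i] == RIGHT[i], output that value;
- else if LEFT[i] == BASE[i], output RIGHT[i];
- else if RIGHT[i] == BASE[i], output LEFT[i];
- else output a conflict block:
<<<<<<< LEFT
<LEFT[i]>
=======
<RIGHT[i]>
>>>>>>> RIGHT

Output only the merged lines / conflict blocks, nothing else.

Final LEFT:  [foxtrot, india, alpha]
Final RIGHT: [hotel, foxtrot, lima]
i=0: L=foxtrot=BASE, R=hotel -> take RIGHT -> hotel
i=1: L=india, R=foxtrot=BASE -> take LEFT -> india
i=2: BASE=hotel L=alpha R=lima all differ -> CONFLICT

Answer: hotel
india
<<<<<<< LEFT
alpha
=======
lima
>>>>>>> RIGHT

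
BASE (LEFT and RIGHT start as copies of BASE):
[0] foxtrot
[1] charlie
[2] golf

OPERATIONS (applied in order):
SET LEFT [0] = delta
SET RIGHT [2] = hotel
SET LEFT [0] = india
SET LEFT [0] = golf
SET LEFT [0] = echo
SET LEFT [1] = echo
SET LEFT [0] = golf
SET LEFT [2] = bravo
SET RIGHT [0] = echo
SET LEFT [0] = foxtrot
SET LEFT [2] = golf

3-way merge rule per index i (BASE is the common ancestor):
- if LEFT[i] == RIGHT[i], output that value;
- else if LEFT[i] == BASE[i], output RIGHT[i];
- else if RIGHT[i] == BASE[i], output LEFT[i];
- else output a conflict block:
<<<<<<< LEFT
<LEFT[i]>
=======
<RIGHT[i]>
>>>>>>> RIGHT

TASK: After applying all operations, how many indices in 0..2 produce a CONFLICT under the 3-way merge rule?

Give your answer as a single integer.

Final LEFT:  [foxtrot, echo, golf]
Final RIGHT: [echo, charlie, hotel]
i=0: L=foxtrot=BASE, R=echo -> take RIGHT -> echo
i=1: L=echo, R=charlie=BASE -> take LEFT -> echo
i=2: L=golf=BASE, R=hotel -> take RIGHT -> hotel
Conflict count: 0

Answer: 0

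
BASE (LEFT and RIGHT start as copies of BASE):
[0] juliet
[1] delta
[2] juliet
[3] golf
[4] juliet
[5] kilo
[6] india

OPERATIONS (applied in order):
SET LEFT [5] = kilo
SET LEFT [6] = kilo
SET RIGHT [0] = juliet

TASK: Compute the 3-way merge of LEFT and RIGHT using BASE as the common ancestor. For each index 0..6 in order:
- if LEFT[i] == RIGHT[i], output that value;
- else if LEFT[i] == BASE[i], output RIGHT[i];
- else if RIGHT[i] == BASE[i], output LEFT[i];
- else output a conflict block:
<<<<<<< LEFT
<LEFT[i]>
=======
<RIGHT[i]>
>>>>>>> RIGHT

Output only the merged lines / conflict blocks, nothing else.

Answer: juliet
delta
juliet
golf
juliet
kilo
kilo

Derivation:
Final LEFT:  [juliet, delta, juliet, golf, juliet, kilo, kilo]
Final RIGHT: [juliet, delta, juliet, golf, juliet, kilo, india]
i=0: L=juliet R=juliet -> agree -> juliet
i=1: L=delta R=delta -> agree -> delta
i=2: L=juliet R=juliet -> agree -> juliet
i=3: L=golf R=golf -> agree -> golf
i=4: L=juliet R=juliet -> agree -> juliet
i=5: L=kilo R=kilo -> agree -> kilo
i=6: L=kilo, R=india=BASE -> take LEFT -> kilo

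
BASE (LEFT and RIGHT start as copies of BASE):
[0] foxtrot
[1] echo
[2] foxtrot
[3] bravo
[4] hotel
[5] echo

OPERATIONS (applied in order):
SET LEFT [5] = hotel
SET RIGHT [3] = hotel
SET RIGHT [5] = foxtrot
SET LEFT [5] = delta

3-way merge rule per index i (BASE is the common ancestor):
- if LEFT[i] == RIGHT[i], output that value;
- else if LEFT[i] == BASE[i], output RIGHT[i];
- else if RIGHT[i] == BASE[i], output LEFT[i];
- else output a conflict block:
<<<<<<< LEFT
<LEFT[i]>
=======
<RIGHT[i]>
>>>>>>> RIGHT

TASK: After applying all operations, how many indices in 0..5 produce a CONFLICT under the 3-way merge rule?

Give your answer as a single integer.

Answer: 1

Derivation:
Final LEFT:  [foxtrot, echo, foxtrot, bravo, hotel, delta]
Final RIGHT: [foxtrot, echo, foxtrot, hotel, hotel, foxtrot]
i=0: L=foxtrot R=foxtrot -> agree -> foxtrot
i=1: L=echo R=echo -> agree -> echo
i=2: L=foxtrot R=foxtrot -> agree -> foxtrot
i=3: L=bravo=BASE, R=hotel -> take RIGHT -> hotel
i=4: L=hotel R=hotel -> agree -> hotel
i=5: BASE=echo L=delta R=foxtrot all differ -> CONFLICT
Conflict count: 1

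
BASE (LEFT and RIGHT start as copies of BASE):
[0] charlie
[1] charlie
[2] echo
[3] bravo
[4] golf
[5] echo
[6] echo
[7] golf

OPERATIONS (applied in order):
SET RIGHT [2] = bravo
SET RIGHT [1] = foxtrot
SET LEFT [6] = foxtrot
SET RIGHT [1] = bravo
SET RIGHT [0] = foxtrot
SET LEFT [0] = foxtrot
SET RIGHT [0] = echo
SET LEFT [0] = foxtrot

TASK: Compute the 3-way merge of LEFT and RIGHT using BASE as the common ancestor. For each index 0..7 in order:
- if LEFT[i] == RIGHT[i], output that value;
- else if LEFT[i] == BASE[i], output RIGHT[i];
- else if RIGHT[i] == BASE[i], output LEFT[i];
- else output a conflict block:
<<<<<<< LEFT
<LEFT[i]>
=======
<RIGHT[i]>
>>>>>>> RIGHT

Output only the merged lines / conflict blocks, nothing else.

Final LEFT:  [foxtrot, charlie, echo, bravo, golf, echo, foxtrot, golf]
Final RIGHT: [echo, bravo, bravo, bravo, golf, echo, echo, golf]
i=0: BASE=charlie L=foxtrot R=echo all differ -> CONFLICT
i=1: L=charlie=BASE, R=bravo -> take RIGHT -> bravo
i=2: L=echo=BASE, R=bravo -> take RIGHT -> bravo
i=3: L=bravo R=bravo -> agree -> bravo
i=4: L=golf R=golf -> agree -> golf
i=5: L=echo R=echo -> agree -> echo
i=6: L=foxtrot, R=echo=BASE -> take LEFT -> foxtrot
i=7: L=golf R=golf -> agree -> golf

Answer: <<<<<<< LEFT
foxtrot
=======
echo
>>>>>>> RIGHT
bravo
bravo
bravo
golf
echo
foxtrot
golf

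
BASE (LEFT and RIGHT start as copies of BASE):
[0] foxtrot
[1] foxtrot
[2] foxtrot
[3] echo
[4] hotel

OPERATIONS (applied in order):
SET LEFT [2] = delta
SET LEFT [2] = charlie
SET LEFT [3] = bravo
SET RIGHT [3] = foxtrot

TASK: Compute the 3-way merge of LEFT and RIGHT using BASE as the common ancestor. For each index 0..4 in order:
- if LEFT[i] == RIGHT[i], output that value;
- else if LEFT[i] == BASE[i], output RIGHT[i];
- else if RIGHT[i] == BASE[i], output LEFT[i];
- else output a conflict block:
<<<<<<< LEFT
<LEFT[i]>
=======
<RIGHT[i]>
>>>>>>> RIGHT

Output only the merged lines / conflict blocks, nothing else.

Answer: foxtrot
foxtrot
charlie
<<<<<<< LEFT
bravo
=======
foxtrot
>>>>>>> RIGHT
hotel

Derivation:
Final LEFT:  [foxtrot, foxtrot, charlie, bravo, hotel]
Final RIGHT: [foxtrot, foxtrot, foxtrot, foxtrot, hotel]
i=0: L=foxtrot R=foxtrot -> agree -> foxtrot
i=1: L=foxtrot R=foxtrot -> agree -> foxtrot
i=2: L=charlie, R=foxtrot=BASE -> take LEFT -> charlie
i=3: BASE=echo L=bravo R=foxtrot all differ -> CONFLICT
i=4: L=hotel R=hotel -> agree -> hotel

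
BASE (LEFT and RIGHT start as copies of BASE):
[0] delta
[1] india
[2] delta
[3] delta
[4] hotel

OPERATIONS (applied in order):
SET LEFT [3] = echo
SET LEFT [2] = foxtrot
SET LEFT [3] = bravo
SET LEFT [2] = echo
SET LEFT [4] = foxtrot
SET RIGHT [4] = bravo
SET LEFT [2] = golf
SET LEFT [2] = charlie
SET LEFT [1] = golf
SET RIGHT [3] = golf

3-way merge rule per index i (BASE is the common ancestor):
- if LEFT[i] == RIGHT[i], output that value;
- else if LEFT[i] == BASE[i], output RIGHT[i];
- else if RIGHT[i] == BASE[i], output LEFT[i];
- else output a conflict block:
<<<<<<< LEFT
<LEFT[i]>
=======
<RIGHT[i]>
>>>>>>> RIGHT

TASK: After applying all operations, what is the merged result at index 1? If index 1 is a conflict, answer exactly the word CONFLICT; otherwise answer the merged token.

Answer: golf

Derivation:
Final LEFT:  [delta, golf, charlie, bravo, foxtrot]
Final RIGHT: [delta, india, delta, golf, bravo]
i=0: L=delta R=delta -> agree -> delta
i=1: L=golf, R=india=BASE -> take LEFT -> golf
i=2: L=charlie, R=delta=BASE -> take LEFT -> charlie
i=3: BASE=delta L=bravo R=golf all differ -> CONFLICT
i=4: BASE=hotel L=foxtrot R=bravo all differ -> CONFLICT
Index 1 -> golf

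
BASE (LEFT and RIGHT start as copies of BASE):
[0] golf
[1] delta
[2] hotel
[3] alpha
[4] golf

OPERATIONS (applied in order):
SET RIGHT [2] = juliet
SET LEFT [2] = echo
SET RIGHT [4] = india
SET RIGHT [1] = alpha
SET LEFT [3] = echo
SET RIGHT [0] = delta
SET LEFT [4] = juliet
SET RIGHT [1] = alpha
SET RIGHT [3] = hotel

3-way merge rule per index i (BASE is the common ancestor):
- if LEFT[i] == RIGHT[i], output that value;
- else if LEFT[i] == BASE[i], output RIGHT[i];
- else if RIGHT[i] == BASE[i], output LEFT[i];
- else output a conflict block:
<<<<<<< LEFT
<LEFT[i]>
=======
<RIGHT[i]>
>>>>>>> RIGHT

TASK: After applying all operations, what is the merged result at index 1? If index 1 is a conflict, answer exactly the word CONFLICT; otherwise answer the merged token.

Answer: alpha

Derivation:
Final LEFT:  [golf, delta, echo, echo, juliet]
Final RIGHT: [delta, alpha, juliet, hotel, india]
i=0: L=golf=BASE, R=delta -> take RIGHT -> delta
i=1: L=delta=BASE, R=alpha -> take RIGHT -> alpha
i=2: BASE=hotel L=echo R=juliet all differ -> CONFLICT
i=3: BASE=alpha L=echo R=hotel all differ -> CONFLICT
i=4: BASE=golf L=juliet R=india all differ -> CONFLICT
Index 1 -> alpha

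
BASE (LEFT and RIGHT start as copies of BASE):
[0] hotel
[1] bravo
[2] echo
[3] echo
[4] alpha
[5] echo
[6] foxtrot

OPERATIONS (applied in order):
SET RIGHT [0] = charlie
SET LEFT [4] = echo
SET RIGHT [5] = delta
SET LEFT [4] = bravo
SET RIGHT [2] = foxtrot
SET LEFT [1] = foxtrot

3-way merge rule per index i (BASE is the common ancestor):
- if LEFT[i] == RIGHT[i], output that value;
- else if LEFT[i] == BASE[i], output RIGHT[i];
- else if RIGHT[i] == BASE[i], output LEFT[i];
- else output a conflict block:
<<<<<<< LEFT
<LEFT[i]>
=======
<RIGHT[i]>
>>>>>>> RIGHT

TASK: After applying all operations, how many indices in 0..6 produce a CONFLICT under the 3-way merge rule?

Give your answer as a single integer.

Final LEFT:  [hotel, foxtrot, echo, echo, bravo, echo, foxtrot]
Final RIGHT: [charlie, bravo, foxtrot, echo, alpha, delta, foxtrot]
i=0: L=hotel=BASE, R=charlie -> take RIGHT -> charlie
i=1: L=foxtrot, R=bravo=BASE -> take LEFT -> foxtrot
i=2: L=echo=BASE, R=foxtrot -> take RIGHT -> foxtrot
i=3: L=echo R=echo -> agree -> echo
i=4: L=bravo, R=alpha=BASE -> take LEFT -> bravo
i=5: L=echo=BASE, R=delta -> take RIGHT -> delta
i=6: L=foxtrot R=foxtrot -> agree -> foxtrot
Conflict count: 0

Answer: 0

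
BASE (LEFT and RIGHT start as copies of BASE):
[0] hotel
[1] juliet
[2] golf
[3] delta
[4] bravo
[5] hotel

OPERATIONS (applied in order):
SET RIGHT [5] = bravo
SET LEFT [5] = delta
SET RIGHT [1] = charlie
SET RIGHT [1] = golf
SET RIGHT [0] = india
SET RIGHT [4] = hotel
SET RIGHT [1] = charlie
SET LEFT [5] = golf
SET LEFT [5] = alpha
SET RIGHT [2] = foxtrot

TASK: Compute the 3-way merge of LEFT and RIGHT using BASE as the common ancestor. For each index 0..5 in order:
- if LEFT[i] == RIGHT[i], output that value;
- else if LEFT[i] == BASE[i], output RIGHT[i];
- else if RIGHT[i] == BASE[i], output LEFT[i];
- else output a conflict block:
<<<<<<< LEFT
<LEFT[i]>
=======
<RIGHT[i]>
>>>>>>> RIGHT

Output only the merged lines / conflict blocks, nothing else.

Answer: india
charlie
foxtrot
delta
hotel
<<<<<<< LEFT
alpha
=======
bravo
>>>>>>> RIGHT

Derivation:
Final LEFT:  [hotel, juliet, golf, delta, bravo, alpha]
Final RIGHT: [india, charlie, foxtrot, delta, hotel, bravo]
i=0: L=hotel=BASE, R=india -> take RIGHT -> india
i=1: L=juliet=BASE, R=charlie -> take RIGHT -> charlie
i=2: L=golf=BASE, R=foxtrot -> take RIGHT -> foxtrot
i=3: L=delta R=delta -> agree -> delta
i=4: L=bravo=BASE, R=hotel -> take RIGHT -> hotel
i=5: BASE=hotel L=alpha R=bravo all differ -> CONFLICT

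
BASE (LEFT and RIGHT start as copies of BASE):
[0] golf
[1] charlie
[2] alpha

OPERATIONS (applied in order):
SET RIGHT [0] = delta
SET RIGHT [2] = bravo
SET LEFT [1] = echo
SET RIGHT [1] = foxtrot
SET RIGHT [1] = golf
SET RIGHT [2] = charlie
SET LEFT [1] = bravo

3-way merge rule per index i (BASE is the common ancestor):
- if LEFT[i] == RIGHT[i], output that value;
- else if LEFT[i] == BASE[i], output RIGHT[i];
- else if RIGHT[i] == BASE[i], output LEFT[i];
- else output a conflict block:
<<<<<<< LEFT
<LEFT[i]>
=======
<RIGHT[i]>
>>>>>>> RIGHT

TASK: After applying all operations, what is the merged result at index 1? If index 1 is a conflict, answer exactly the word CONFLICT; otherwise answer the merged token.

Answer: CONFLICT

Derivation:
Final LEFT:  [golf, bravo, alpha]
Final RIGHT: [delta, golf, charlie]
i=0: L=golf=BASE, R=delta -> take RIGHT -> delta
i=1: BASE=charlie L=bravo R=golf all differ -> CONFLICT
i=2: L=alpha=BASE, R=charlie -> take RIGHT -> charlie
Index 1 -> CONFLICT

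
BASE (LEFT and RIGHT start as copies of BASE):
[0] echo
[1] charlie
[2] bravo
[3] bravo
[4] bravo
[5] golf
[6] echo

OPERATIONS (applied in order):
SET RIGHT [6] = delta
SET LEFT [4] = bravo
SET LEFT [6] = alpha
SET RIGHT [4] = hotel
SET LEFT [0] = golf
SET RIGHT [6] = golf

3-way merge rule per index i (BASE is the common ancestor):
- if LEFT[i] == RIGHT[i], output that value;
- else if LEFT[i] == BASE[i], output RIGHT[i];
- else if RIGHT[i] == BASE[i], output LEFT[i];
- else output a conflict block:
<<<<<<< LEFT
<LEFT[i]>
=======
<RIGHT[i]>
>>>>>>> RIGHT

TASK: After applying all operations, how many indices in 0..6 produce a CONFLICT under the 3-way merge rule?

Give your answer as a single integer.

Final LEFT:  [golf, charlie, bravo, bravo, bravo, golf, alpha]
Final RIGHT: [echo, charlie, bravo, bravo, hotel, golf, golf]
i=0: L=golf, R=echo=BASE -> take LEFT -> golf
i=1: L=charlie R=charlie -> agree -> charlie
i=2: L=bravo R=bravo -> agree -> bravo
i=3: L=bravo R=bravo -> agree -> bravo
i=4: L=bravo=BASE, R=hotel -> take RIGHT -> hotel
i=5: L=golf R=golf -> agree -> golf
i=6: BASE=echo L=alpha R=golf all differ -> CONFLICT
Conflict count: 1

Answer: 1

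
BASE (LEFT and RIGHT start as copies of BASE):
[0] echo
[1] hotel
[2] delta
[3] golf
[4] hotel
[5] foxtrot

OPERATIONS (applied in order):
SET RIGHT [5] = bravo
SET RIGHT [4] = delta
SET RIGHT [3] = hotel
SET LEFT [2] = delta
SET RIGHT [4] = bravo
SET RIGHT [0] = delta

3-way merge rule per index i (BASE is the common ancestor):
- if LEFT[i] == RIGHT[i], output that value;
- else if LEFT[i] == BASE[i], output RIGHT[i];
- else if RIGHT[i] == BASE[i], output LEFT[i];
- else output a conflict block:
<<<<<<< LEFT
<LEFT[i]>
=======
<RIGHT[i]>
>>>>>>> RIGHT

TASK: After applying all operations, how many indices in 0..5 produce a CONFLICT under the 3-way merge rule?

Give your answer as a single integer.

Final LEFT:  [echo, hotel, delta, golf, hotel, foxtrot]
Final RIGHT: [delta, hotel, delta, hotel, bravo, bravo]
i=0: L=echo=BASE, R=delta -> take RIGHT -> delta
i=1: L=hotel R=hotel -> agree -> hotel
i=2: L=delta R=delta -> agree -> delta
i=3: L=golf=BASE, R=hotel -> take RIGHT -> hotel
i=4: L=hotel=BASE, R=bravo -> take RIGHT -> bravo
i=5: L=foxtrot=BASE, R=bravo -> take RIGHT -> bravo
Conflict count: 0

Answer: 0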